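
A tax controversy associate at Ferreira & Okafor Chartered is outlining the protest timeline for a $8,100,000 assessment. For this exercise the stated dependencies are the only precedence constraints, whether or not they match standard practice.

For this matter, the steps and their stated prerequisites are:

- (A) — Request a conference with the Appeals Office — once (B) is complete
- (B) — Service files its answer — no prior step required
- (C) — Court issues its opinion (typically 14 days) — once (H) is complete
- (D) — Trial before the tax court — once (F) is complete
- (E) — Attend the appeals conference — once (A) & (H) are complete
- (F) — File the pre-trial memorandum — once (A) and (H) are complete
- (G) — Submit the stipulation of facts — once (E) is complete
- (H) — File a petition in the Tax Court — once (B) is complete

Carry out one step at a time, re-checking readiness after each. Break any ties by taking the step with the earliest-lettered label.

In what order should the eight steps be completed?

(B) (A) (H) (C) (E) (F) (D) (G)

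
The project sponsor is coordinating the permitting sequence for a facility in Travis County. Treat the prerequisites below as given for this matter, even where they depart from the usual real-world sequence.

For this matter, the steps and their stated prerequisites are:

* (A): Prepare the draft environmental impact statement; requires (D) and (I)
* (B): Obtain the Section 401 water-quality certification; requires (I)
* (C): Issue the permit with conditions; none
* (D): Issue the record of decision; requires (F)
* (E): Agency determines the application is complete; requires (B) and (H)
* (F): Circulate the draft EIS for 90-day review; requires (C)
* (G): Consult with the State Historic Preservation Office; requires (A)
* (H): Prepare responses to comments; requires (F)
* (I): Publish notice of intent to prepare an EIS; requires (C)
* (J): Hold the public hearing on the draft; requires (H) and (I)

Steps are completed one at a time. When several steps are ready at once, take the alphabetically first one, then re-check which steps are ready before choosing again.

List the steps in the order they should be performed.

(C), (F), (D), (H), (I), (A), (B), (E), (G), (J)

Only (C) has no prerequisites, so it is first.
(F) and (I) are both available; (F) has the earlier label → (F).
(D), (H) and (I) are all available; (D) has the earlier label → (D).
Now (H) and (I) have their prerequisites met. (H) has the earlier label, so (H) next.
(I) needed (C), now all done → (I).
Now (A), (B) and (J) have their prerequisites met. (A) has the earlier label, so (A) next.
(B), (G) and (J) are all available; (B) has the earlier label → (B).
(E) now also ready, so the ready set is {(E), (G), (J)}; (E) has the earlier label → (E).
Now (G) and (J) have their prerequisites met. (G) has the earlier label, so (G) next.
That leaves (J) as the only ready step → (J).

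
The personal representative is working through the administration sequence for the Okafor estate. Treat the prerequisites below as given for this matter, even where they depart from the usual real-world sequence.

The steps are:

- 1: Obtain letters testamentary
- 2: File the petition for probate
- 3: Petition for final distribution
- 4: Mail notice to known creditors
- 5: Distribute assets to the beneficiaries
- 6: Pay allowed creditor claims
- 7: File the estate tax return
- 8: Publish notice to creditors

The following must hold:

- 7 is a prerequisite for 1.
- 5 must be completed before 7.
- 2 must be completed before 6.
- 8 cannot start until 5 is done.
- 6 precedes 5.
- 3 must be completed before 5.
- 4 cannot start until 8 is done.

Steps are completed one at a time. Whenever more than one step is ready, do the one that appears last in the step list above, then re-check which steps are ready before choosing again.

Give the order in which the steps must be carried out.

3 2 6 5 8 7 4 1

3 and 2 have no prerequisites; 3 is listed later, so 3 is first.
That leaves 2 as the only ready step → 2.
6 needed 2, now all done → 6.
5 needed 6 and 3, now all done → 5.
8 and 7 are both available; 8 is listed later → 8.
4 now also ready, so the ready set is {7, 4}; 7 is listed later → 7.
Ready: 4 and 1. 4 is listed later → 4.
That leaves 1 as the only ready step → 1.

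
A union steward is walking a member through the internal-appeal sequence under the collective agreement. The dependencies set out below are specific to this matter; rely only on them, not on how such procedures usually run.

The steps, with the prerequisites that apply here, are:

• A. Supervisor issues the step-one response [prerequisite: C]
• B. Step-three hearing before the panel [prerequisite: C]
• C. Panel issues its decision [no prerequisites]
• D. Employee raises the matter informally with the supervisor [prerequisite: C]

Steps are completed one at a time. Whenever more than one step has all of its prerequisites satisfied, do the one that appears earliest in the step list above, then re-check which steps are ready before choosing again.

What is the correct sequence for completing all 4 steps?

C, A, B, D

Only C has no prerequisites, so it is first.
Ready: A, B and D. A is listed earlier → A.
Now B and D have their prerequisites met. B is listed earlier, so B next.
Next only D has its prerequisites met → D.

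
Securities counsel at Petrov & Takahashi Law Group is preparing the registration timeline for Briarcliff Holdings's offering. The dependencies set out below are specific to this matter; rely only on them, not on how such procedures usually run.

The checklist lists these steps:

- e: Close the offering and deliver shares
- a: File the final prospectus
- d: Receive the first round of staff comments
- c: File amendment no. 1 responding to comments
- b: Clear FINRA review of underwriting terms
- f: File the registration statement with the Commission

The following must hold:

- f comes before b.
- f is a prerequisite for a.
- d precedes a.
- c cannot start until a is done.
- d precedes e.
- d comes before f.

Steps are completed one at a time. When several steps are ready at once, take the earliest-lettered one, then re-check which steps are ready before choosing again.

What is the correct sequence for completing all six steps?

d, e, f, a, b, c

d has no prerequisites → d first.
Now e and f have their prerequisites met. e has the earlier label, so e next.
f needed d, now all done → f.
Ready: a and b. a has the earlier label → a.
b and c are both available; b has the earlier label → b.
c needed a, now all done → c.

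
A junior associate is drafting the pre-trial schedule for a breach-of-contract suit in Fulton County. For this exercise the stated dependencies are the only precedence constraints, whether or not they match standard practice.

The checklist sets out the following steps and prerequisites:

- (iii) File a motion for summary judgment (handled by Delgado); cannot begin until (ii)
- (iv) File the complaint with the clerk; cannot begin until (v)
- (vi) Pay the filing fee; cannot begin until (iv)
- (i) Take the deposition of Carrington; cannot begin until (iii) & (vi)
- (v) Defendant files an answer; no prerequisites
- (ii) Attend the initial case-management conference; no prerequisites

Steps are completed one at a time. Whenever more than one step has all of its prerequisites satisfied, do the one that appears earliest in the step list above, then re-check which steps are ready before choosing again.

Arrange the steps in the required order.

(v), (iv), (vi), (ii), (iii), (i)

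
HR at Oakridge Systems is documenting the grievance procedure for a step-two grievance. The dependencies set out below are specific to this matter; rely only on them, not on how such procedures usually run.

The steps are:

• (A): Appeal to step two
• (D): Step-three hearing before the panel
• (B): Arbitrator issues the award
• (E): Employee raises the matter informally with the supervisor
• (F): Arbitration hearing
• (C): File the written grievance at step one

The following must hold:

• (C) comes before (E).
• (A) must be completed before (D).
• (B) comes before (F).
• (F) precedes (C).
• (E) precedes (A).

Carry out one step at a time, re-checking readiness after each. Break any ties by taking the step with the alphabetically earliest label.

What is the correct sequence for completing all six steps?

Only (B) has no prerequisites, so it is first.
(F) needed (B), now all done → (F).
(C) is the only step now ready → (C).
(E) needed (C), now all done → (E).
That leaves (A) as the only ready step → (A).
(D) needed (A), now all done → (D).

(B), (F), (C), (E), (A), (D)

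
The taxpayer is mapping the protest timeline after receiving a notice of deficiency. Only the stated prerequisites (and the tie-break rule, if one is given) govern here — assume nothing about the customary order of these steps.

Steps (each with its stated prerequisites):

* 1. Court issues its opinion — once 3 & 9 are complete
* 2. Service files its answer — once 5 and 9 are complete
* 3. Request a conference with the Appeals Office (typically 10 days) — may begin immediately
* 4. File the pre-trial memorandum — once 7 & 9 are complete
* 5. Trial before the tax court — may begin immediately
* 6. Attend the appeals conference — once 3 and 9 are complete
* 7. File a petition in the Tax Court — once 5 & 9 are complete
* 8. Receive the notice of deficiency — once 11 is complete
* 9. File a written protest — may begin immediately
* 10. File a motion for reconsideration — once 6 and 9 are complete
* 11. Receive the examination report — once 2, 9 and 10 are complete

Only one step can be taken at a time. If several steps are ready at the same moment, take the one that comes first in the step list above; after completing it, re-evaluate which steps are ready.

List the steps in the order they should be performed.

3, 5 and 9 have no prerequisites; 3 is listed earlier, so 3 is first.
Now 5 and 9 have their prerequisites met. 5 is listed earlier, so 5 next.
9 is the only step now ready → 9.
Ready: 1, 2, 6 and 7. 1 is listed earlier → 1.
Ready: 2, 6 and 7. 2 is listed earlier → 2.
6 and 7 are both available; 6 is listed earlier → 6.
10 now also ready, so the ready set is {7, 10}; 7 is listed earlier → 7.
Ready: 4 and 10. 4 is listed earlier → 4.
10 needed 6 and 9, now all done → 10.
That leaves 11 as the only ready step → 11.
8 needed 11, now all done → 8.

3, 5, 9, 1, 2, 6, 7, 4, 10, 11, 8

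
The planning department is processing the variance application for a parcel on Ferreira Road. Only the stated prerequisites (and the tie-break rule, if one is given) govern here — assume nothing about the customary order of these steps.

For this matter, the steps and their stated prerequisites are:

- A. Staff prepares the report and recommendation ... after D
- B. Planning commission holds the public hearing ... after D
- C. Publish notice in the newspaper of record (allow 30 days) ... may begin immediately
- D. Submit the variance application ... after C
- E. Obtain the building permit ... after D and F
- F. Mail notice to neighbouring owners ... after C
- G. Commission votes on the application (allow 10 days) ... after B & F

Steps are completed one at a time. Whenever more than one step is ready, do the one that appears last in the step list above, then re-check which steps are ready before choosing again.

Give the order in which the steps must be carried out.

C has no prerequisites → C first.
F and D are both available; F is listed later → F.
D needed C, now all done → D.
E, B and A are all available; E is listed later → E.
B and A are both available; B is listed later → B.
Now G and A have their prerequisites met. G is listed later, so G next.
A needed D, now all done → A.

C F D E B G A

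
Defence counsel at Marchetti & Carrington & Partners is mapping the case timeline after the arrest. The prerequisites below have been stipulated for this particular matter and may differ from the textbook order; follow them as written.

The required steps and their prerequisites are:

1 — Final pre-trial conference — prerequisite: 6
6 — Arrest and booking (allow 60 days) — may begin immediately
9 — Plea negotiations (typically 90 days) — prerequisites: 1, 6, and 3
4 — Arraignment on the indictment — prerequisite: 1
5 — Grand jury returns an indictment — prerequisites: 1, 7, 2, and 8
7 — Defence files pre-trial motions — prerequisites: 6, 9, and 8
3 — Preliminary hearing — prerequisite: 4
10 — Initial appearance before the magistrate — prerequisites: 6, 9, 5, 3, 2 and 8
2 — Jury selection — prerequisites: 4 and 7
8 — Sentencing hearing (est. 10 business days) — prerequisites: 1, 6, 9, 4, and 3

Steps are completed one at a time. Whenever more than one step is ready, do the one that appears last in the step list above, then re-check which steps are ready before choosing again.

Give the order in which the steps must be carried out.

6 → 1 → 4 → 3 → 9 → 8 → 7 → 2 → 5 → 10

Only 6 has no prerequisites, so it is first.
That leaves 1 as the only ready step → 1.
4 is the only step now ready → 4.
That leaves 3 as the only ready step → 3.
That leaves 9 as the only ready step → 9.
8 needed 3, 4, 9, 6 and 1, now all done → 8.
That leaves 7 as the only ready step → 7.
2 is the only step now ready → 2.
5 is the only step now ready → 5.
That leaves 10 as the only ready step → 10.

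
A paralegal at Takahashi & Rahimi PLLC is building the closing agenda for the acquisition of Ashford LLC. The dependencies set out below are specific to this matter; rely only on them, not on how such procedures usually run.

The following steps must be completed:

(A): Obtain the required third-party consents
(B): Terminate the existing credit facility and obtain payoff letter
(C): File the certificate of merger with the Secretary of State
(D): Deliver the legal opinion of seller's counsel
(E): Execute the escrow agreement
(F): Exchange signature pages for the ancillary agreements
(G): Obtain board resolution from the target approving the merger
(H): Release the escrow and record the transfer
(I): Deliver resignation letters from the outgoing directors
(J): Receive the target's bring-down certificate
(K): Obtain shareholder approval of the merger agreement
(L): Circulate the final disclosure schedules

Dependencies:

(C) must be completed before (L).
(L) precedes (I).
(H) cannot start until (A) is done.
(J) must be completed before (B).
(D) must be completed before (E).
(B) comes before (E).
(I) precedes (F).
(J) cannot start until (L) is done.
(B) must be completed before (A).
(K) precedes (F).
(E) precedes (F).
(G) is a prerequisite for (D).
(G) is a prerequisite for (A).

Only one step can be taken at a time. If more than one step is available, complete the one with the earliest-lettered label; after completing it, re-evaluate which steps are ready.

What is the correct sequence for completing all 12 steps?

Nothing is required for (C), (G) and (K). (C) has the earlier label → (C) first.
Now (G), (K) and (L) have their prerequisites met. (G) has the earlier label, so (G) next.
Ready: (D), (K) and (L). (D) has the earlier label → (D).
Ready: (K) and (L). (K) has the earlier label → (K).
(L) needed (C), now all done → (L).
Now (I) and (J) have their prerequisites met. (I) has the earlier label, so (I) next.
That leaves (J) as the only ready step → (J).
(B) needed (J), now all done → (B).
(A) and (E) are both available; (A) has the earlier label → (A).
Ready: (E) and (H). (E) has the earlier label → (E).
(F) and (H) are both available; (F) has the earlier label → (F).
(H) needed (A), now all done → (H).

(C) (G) (D) (K) (L) (I) (J) (B) (A) (E) (F) (H)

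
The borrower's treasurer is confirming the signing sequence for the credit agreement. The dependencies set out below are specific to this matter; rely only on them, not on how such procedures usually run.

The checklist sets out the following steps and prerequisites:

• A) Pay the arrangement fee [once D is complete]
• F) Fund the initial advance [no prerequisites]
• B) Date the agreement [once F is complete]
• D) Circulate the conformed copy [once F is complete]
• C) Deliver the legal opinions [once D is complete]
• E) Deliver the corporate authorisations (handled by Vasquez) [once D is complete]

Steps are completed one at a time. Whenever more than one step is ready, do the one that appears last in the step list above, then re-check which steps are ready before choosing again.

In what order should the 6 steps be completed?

F D E C B A

F has no prerequisites → F first.
Now D and B have their prerequisites met. D is listed later, so D next.
Now E, C, B and A have their prerequisites met. E is listed later, so E next.
C, B and A are all available; C is listed later → C.
Now B and A have their prerequisites met. B is listed later, so B next.
That leaves A as the only ready step → A.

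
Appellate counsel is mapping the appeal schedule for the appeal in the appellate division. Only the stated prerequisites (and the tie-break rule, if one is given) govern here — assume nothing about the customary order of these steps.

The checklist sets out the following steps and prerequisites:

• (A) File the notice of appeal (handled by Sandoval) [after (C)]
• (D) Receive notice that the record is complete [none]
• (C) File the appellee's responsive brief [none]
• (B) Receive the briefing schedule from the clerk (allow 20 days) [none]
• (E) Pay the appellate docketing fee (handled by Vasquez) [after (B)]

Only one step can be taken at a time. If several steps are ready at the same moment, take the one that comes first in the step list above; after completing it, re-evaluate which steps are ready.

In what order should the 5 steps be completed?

(D), (C) and (B) have no prerequisites; (D) is listed earlier, so (D) is first.
Ready: (C) and (B). (C) is listed earlier → (C).
Now (A) and (B) have their prerequisites met. (A) is listed earlier, so (A) next.
Next only (B) has its prerequisites met → (B).
(E) needed (B), now all done → (E).

(D) (C) (A) (B) (E)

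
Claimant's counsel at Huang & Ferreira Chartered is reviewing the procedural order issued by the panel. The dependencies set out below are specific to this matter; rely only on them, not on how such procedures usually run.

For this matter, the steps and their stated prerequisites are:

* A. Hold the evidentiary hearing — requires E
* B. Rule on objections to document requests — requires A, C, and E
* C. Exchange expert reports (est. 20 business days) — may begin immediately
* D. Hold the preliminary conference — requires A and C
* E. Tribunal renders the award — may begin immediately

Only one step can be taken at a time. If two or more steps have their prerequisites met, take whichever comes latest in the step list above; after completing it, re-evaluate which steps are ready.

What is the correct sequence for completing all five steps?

E, C, A, D, B

E and C have no prerequisites; E is listed later, so E is first.
Now C and A have their prerequisites met. C is listed later, so C next.
A needed E, now all done → A.
D and B are both available; D is listed later → D.
B needed E, C and A, now all done → B.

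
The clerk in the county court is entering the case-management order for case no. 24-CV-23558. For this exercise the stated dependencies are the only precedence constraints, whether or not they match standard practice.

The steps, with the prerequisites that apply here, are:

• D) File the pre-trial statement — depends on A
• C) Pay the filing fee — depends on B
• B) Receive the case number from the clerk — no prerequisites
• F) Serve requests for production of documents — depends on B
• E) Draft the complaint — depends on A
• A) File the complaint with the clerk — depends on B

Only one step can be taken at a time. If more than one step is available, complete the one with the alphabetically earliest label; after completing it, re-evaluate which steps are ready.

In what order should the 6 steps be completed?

B is the only step with nothing outstanding, so it goes first.
Ready: A, C and F. A has the earlier label → A.
D and E now also ready, so the ready set is {C, D, E, F}; C has the earlier label → C.
Ready: D, E and F. D has the earlier label → D.
E and F are both available; E has the earlier label → E.
F needed B, now all done → F.

B, A, C, D, E, F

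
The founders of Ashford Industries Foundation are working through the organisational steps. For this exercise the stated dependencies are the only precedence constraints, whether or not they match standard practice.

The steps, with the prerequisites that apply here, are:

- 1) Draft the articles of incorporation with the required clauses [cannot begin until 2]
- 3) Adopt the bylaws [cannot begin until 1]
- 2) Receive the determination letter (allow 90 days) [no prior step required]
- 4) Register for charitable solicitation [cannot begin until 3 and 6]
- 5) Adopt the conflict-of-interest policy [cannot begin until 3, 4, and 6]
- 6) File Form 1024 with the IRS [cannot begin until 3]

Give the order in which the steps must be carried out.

2 is the only step with nothing outstanding, so it goes first.
1 needed 2, now all done → 1.
Next only 3 has its prerequisites met → 3.
6 needed 3, now all done → 6.
4 needed 3 and 6, now all done → 4.
5 needed 3, 4 and 6, now all done → 5.

2 1 3 6 4 5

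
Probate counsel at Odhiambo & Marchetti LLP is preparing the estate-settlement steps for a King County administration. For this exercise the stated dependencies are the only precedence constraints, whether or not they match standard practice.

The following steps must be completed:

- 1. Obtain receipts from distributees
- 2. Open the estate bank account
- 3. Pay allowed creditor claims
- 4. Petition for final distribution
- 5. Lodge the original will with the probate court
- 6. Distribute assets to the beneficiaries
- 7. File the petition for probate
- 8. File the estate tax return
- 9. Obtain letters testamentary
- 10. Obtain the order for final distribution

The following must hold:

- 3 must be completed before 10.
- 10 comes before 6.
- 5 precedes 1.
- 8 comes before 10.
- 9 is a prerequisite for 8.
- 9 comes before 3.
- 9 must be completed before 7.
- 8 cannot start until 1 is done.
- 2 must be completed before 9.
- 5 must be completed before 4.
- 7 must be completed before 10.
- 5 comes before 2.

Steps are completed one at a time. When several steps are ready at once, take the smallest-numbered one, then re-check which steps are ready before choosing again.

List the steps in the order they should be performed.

Only 5 has no prerequisites, so it is first.
Now 1, 2 and 4 have their prerequisites met. 1 has the earlier label, so 1 next.
2 and 4 are both available; 2 has the earlier label → 2.
Ready: 4 and 9. 4 has the earlier label → 4.
9 needed 2, now all done → 9.
3, 7 and 8 are all available; 3 has the earlier label → 3.
7 and 8 are both available; 7 has the earlier label → 7.
8 is the only step now ready → 8.
10 is the only step now ready → 10.
6 is the only step now ready → 6.

5, 1, 2, 4, 9, 3, 7, 8, 10, 6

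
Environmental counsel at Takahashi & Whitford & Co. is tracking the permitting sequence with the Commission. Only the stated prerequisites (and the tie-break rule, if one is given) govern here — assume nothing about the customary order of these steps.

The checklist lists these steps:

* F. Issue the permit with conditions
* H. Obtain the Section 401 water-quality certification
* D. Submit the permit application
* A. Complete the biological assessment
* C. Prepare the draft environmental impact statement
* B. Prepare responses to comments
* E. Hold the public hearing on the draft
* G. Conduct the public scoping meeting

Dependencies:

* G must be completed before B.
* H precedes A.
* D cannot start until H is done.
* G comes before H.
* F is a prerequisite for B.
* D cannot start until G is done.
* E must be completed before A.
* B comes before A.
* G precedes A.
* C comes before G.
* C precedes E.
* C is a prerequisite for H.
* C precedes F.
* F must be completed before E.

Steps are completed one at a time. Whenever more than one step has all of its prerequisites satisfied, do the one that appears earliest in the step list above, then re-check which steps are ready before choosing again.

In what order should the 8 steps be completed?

C F E G H D B A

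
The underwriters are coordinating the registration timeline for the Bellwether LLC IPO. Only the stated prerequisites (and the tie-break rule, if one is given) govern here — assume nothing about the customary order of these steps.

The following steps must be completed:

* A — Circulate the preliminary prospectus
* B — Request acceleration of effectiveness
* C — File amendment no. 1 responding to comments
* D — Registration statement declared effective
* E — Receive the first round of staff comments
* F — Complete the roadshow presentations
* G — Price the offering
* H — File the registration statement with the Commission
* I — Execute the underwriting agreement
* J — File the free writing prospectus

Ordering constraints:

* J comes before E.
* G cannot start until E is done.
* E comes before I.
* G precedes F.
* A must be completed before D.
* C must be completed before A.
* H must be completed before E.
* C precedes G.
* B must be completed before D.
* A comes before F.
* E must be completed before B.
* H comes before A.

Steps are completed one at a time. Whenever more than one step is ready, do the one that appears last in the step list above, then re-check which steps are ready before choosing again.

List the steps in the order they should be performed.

J, H, E, I, C, G, B, A, F, D

J, H and C have no prerequisites; J is listed later, so J is first.
Ready: H and C. H is listed later → H.
Now E and C have their prerequisites met. E is listed later, so E next.
Now I, C and B have their prerequisites met. I is listed later, so I next.
C and B are both available; C is listed later → C.
G, B and A are all available; G is listed later → G.
Now B and A have their prerequisites met. B is listed later, so B next.
A needed H and C, now all done → A.
F and D are both available; F is listed later → F.
That leaves D as the only ready step → D.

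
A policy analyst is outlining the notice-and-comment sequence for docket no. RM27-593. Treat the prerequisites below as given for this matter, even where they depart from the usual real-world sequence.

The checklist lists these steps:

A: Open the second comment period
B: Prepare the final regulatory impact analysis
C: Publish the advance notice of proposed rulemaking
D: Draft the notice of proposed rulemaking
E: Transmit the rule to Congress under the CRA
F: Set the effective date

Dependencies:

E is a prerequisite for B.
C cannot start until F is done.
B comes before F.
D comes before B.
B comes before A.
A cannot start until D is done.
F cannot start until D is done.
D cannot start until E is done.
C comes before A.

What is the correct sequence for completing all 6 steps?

E has no prerequisites → E first.
That leaves D as the only ready step → D.
That leaves B as the only ready step → B.
F needed B and D, now all done → F.
That leaves C as the only ready step → C.
A needed B, C and D, now all done → A.

E, D, B, F, C, A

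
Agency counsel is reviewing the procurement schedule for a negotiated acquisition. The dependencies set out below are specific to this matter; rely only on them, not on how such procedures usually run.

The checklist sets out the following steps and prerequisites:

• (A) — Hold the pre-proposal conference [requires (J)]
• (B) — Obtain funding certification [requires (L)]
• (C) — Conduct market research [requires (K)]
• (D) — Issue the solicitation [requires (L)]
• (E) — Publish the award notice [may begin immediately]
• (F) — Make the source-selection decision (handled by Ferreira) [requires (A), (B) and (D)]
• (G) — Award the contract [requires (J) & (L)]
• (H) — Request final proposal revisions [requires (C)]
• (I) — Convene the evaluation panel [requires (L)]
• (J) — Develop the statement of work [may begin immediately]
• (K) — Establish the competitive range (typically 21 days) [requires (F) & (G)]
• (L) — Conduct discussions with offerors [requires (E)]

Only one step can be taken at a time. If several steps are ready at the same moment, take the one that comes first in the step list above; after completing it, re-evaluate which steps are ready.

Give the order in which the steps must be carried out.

(E) and (J) have no prerequisites; (E) is listed earlier, so (E) is first.
(J) and (L) are both available; (J) is listed earlier → (J).
(A) now also ready, so the ready set is {(A), (L)}; (A) is listed earlier → (A).
(L) needed (E), now all done → (L).
(B), (D), (G) and (I) are all available; (B) is listed earlier → (B).
Ready: (D), (G) and (I). (D) is listed earlier → (D).
Ready: (F), (G) and (I). (F) is listed earlier → (F).
(G) and (I) are both available; (G) is listed earlier → (G).
(K) now also ready, so the ready set is {(I), (K)}; (I) is listed earlier → (I).
(K) needed (F) and (G), now all done → (K).
(C) needed (K), now all done → (C).
That leaves (H) as the only ready step → (H).

(E), (J), (A), (L), (B), (D), (F), (G), (I), (K), (C), (H)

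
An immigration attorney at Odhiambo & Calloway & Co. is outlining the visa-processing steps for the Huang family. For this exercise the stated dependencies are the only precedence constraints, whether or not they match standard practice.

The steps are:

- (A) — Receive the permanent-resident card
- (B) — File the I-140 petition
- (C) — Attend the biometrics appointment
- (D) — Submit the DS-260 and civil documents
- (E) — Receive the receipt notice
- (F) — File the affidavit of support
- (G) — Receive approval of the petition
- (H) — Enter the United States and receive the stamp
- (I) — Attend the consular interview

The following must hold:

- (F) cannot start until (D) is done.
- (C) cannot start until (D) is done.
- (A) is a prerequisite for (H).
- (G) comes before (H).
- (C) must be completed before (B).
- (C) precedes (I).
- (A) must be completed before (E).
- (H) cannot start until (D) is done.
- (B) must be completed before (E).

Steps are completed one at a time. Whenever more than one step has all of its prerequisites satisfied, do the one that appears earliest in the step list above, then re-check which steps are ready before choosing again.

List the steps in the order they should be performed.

Nothing is required for (A), (D) and (G). (A) is listed earlier → (A) first.
Ready: (D) and (G). (D) is listed earlier → (D).
(C), (F) and (G) are all available; (C) is listed earlier → (C).
Now (B), (F), (G) and (I) have their prerequisites met. (B) is listed earlier, so (B) next.
(E) now also ready, so the ready set is {(E), (F), (G), (I)}; (E) is listed earlier → (E).
Now (F), (G) and (I) have their prerequisites met. (F) is listed earlier, so (F) next.
Ready: (G) and (I). (G) is listed earlier → (G).
Now (H) and (I) have their prerequisites met. (H) is listed earlier, so (H) next.
Next only (I) has its prerequisites met → (I).

(A) (D) (C) (B) (E) (F) (G) (H) (I)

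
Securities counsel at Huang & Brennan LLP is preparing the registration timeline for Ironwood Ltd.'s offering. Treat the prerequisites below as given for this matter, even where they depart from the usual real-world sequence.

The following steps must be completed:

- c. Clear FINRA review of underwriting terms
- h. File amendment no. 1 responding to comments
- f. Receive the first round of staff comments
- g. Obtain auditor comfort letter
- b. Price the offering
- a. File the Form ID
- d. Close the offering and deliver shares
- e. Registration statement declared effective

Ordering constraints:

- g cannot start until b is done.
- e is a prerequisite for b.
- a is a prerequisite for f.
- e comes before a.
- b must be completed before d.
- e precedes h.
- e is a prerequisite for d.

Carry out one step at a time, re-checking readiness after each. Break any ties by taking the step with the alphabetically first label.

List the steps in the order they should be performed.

c e a b d f g h

Nothing is required for c and e. c has the earlier label → c first.
That leaves e as the only ready step → e.
Ready: a, b and h. a has the earlier label → a.
Now b, f and h have their prerequisites met. b has the earlier label, so b next.
d and g now also ready, so the ready set is {d, f, g, h}; d has the earlier label → d.
Ready: f, g and h. f has the earlier label → f.
Ready: g and h. g has the earlier label → g.
h needed e, now all done → h.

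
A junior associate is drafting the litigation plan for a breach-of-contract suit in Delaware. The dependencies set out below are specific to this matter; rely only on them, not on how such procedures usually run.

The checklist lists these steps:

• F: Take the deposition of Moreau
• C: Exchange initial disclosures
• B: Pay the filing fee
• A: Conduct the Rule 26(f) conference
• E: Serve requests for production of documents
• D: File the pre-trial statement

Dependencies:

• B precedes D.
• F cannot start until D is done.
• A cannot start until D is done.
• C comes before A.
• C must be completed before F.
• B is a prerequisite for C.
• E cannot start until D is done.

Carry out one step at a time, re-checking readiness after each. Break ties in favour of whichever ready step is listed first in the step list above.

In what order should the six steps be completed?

B, C, D, F, A, E

Only B has no prerequisites, so it is first.
C and D are both available; C is listed earlier → C.
D is the only step now ready → D.
F, A and E are all available; F is listed earlier → F.
A and E are both available; A is listed earlier → A.
That leaves E as the only ready step → E.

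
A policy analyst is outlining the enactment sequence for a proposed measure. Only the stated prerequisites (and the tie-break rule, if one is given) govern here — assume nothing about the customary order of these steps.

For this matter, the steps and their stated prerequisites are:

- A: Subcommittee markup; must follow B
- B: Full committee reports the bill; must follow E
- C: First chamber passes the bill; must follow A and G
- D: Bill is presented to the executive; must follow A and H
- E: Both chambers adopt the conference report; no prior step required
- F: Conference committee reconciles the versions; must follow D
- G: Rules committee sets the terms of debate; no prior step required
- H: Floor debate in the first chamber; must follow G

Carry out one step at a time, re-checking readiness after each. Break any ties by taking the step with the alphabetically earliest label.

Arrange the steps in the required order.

Nothing is required for E and G. E has the earlier label → E first.
B now also ready, so the ready set is {B, G}; B has the earlier label → B.
A now also ready, so the ready set is {A, G}; A has the earlier label → A.
G is the only step now ready → G.
C and H are both available; C has the earlier label → C.
That leaves H as the only ready step → H.
That leaves D as the only ready step → D.
F needed D, now all done → F.

E → B → A → G → C → H → D → F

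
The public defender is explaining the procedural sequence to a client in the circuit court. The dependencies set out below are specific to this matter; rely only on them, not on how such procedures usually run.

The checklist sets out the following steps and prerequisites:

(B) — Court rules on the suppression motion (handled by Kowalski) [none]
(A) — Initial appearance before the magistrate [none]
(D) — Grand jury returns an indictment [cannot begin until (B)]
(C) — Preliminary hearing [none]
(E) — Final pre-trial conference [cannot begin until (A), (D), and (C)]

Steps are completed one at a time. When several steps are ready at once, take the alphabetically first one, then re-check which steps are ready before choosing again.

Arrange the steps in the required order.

Nothing is required for (A), (B) and (C). (A) has the earlier label → (A) first.
(B) and (C) are both available; (B) has the earlier label → (B).
(C) and (D) are both available; (C) has the earlier label → (C).
That leaves (D) as the only ready step → (D).
Next only (E) has its prerequisites met → (E).

(A), (B), (C), (D), (E)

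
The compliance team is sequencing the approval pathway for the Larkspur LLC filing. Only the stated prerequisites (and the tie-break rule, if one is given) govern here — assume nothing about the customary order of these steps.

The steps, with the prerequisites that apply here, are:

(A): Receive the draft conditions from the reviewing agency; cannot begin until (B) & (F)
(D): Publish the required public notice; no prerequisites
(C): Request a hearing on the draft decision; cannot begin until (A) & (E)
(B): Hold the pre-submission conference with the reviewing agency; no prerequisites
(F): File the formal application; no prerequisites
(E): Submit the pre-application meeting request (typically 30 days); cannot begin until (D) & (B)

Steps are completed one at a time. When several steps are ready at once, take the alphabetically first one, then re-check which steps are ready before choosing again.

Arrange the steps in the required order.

(B), (D), (E), (F), (A), (C)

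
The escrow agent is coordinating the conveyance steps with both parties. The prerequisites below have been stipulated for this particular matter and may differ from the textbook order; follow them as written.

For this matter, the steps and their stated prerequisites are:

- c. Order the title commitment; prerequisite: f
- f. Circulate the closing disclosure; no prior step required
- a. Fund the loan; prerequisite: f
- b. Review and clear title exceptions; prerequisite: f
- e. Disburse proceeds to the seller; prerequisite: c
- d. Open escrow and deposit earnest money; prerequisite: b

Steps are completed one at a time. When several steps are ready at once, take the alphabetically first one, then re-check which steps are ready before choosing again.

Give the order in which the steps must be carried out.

Only f has no prerequisites, so it is first.
Now a, b and c have their prerequisites met. a has the earlier label, so a next.
Ready: b and c. b has the earlier label → b.
Ready: c and d. c has the earlier label → c.
e now also ready, so the ready set is {d, e}; d has the earlier label → d.
e needed c, now all done → e.

f a b c d e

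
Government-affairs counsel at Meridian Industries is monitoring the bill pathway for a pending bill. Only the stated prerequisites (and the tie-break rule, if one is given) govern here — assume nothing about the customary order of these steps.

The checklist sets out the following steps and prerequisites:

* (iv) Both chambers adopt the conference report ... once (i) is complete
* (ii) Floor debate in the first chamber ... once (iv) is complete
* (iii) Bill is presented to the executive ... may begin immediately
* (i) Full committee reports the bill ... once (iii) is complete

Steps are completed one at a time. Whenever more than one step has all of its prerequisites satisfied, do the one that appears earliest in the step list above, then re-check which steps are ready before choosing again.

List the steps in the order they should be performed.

Only (iii) has no prerequisites, so it is first.
(i) is the only step now ready → (i).
(iv) needed (i), now all done → (iv).
Next only (ii) has its prerequisites met → (ii).

(iii) (i) (iv) (ii)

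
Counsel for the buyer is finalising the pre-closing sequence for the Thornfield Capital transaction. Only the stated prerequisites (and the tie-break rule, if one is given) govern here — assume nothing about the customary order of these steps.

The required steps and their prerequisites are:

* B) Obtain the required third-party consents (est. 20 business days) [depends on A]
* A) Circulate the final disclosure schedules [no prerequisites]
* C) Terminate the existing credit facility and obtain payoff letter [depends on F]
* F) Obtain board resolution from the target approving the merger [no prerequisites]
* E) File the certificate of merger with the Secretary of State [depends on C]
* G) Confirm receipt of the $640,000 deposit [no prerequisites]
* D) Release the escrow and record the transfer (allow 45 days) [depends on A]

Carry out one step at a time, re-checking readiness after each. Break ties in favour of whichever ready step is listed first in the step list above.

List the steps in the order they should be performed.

A, B, F, C, E, G, D

A, F and G have no prerequisites; A is listed earlier, so A is first.
B and D now also ready, so the ready set is {B, F, G, D}; B is listed earlier → B.
Now F, G and D have their prerequisites met. F is listed earlier, so F next.
Ready: C, G and D. C is listed earlier → C.
E now also ready, so the ready set is {E, G, D}; E is listed earlier → E.
Now G and D have their prerequisites met. G is listed earlier, so G next.
D is the only step now ready → D.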